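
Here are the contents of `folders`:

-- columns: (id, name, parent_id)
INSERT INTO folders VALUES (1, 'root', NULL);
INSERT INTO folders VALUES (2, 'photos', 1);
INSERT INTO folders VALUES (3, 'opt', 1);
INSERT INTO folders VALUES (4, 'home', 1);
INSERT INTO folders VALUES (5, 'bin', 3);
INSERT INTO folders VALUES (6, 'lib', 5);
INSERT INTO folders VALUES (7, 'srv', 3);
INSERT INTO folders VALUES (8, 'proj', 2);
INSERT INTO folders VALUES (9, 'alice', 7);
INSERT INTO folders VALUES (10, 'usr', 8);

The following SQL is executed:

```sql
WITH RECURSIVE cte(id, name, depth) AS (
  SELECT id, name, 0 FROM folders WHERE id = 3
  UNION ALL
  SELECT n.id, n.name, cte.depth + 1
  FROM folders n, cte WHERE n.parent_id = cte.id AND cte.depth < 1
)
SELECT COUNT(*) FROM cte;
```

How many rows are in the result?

3

Base: id=3 (opt) at depth 0.
Iteration 1: rows with parent_id in {3} -> bin (id 5, depth 1), srv (id 7, depth 1).
Iteration 2: depth < 1 fails for all current rows; recursion stops.
Total rows emitted: 3.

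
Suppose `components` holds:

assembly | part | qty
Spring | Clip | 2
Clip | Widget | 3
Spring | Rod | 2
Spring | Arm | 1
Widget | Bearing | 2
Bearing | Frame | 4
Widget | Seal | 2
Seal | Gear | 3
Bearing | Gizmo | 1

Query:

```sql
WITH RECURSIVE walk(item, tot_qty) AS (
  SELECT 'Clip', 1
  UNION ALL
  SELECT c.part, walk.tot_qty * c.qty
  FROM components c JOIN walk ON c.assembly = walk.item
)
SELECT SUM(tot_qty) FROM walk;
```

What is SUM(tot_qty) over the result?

64

Base: (Clip, tot_qty=1).
Iteration 1: components of {Clip} -> Widget = 1*3 = 3.
Iteration 2: components of {Widget} -> Bearing = 3*2 = 6, Seal = 3*2 = 6.
Iteration 3: components of {Bearing,Seal} -> Frame = 6*4 = 24, Gear = 6*3 = 18, Gizmo = 6*1 = 6.
Iteration 4: no further components; recursion stops.
SUM(tot_qty) = 1 + 3 + 6 + 6 + 24 + 6 + 18 = 64.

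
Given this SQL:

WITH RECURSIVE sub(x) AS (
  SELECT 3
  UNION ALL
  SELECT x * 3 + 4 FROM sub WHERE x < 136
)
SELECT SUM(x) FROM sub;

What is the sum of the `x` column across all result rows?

595

Base: x=3.
Iteration 1: 3 < 136 holds -> x = 3 * 3 + 4 = 13.
Iteration 2: 13 < 136 holds -> x = 13 * 3 + 4 = 43.
Iteration 3: 43 < 136 holds -> x = 43 * 3 + 4 = 133.
Iteration 4: 133 < 136 holds -> x = 133 * 3 + 4 = 403.
Iteration 5: 403 < 136 fails; recursion stops.
SUM(x) = 3 + 13 + 43 + 133 + 403 = 595.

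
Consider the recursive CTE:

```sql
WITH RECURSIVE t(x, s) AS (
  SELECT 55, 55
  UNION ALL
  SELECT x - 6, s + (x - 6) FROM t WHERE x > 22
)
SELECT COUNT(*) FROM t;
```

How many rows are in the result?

Base: x=55, s=55.
Iteration 1: 55 > 22 holds -> x = 55 - 6 = 49, s = 55 + 49 = 104.
Iteration 2: 49 > 22 holds -> x = 49 - 6 = 43, s = 104 + 43 = 147.
Iteration 3: 43 > 22 holds -> x = 43 - 6 = 37, s = 147 + 37 = 184.
Iteration 4: 37 > 22 holds -> x = 37 - 6 = 31, s = 184 + 31 = 215.
Iteration 5: 31 > 22 holds -> x = 31 - 6 = 25, s = 215 + 25 = 240.
Iteration 6: 25 > 22 holds -> x = 25 - 6 = 19, s = 240 + 19 = 259.
Iteration 7: 19 > 22 fails; recursion stops.
Total rows emitted: 7.

7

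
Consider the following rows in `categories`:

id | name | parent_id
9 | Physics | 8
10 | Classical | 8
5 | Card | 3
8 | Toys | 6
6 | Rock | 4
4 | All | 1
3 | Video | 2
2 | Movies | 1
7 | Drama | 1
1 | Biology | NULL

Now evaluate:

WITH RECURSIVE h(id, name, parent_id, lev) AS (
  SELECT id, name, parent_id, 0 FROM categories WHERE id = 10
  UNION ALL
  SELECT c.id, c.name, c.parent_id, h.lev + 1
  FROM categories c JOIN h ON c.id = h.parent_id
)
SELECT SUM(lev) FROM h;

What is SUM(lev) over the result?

10

Base: id=10 (Classical), parent_id=8, lev 0.
Iteration 1: join on id=8 -> Toys (id 8, parent_id=6, lev 1).
Iteration 2: join on id=6 -> Rock (id 6, parent_id=4, lev 2).
Iteration 3: join on id=4 -> All (id 4, parent_id=1, lev 3).
Iteration 4: join on id=1 -> Biology (id 1, parent_id=NULL, lev 4).
Iteration 5: parent_id is NULL; no match; recursion stops.
SUM(lev) = 0 + 1 + 2 + 3 + 4 = 10.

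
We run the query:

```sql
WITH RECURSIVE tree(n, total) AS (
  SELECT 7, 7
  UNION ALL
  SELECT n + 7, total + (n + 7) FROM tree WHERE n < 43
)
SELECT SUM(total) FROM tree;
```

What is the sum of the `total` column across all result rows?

588

Base: n=7, total=7.
Iteration 1: 7 < 43 holds -> n = 7 + 7 = 14, total = 7 + 14 = 21.
Iteration 2: 14 < 43 holds -> n = 14 + 7 = 21, total = 21 + 21 = 42.
Iteration 3: 21 < 43 holds -> n = 21 + 7 = 28, total = 42 + 28 = 70.
Iteration 4: 28 < 43 holds -> n = 28 + 7 = 35, total = 70 + 35 = 105.
Iteration 5: 35 < 43 holds -> n = 35 + 7 = 42, total = 105 + 42 = 147.
Iteration 6: 42 < 43 holds -> n = 42 + 7 = 49, total = 147 + 49 = 196.
Iteration 7: 49 < 43 fails; recursion stops.
SUM(total) = 7 + 21 + 42 + 70 + 105 + 147 + 196 = 588.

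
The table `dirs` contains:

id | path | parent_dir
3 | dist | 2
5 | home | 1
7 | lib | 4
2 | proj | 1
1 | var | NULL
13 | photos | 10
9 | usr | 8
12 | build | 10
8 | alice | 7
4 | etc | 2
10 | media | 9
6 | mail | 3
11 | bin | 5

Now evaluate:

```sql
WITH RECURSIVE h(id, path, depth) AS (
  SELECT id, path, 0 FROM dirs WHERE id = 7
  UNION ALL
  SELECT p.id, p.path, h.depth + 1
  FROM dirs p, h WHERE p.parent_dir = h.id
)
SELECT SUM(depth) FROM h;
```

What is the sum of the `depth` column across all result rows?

14

Base: id=7 (lib) at depth 0.
Iteration 1: rows with parent_dir in {7} -> alice (id 8, depth 1).
Iteration 2: rows with parent_dir in {8} -> usr (id 9, depth 2).
Iteration 3: rows with parent_dir in {9} -> media (id 10, depth 3).
Iteration 4: rows with parent_dir in {10} -> build (id 12, depth 4), photos (id 13, depth 4).
Iteration 5: no rows with parent_dir in {12,13}; recursion stops.
SUM(depth) = 0 + 1 + 2 + 3 + 4 + 4 = 14.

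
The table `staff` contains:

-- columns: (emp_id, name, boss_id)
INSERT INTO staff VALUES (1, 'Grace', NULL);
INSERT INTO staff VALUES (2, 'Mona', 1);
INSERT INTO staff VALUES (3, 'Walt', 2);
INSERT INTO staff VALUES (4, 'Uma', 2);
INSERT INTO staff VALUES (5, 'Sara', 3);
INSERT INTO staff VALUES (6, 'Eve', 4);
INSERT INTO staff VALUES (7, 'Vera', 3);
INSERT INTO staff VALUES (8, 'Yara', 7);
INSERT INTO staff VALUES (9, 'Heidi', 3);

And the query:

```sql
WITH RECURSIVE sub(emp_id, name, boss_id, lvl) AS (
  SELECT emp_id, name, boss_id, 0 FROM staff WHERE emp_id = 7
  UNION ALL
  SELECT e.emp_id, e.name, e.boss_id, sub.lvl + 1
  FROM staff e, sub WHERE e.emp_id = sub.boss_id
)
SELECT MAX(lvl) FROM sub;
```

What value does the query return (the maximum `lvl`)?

3

Base: emp_id=7 (Vera), boss_id=3, lvl 0.
Iteration 1: join on emp_id=3 -> Walt (id 3, boss_id=2, lvl 1).
Iteration 2: join on emp_id=2 -> Mona (id 2, boss_id=1, lvl 2).
Iteration 3: join on emp_id=1 -> Grace (id 1, boss_id=NULL, lvl 3).
Iteration 4: boss_id is NULL; no match; recursion stops.
lvl values: 0, 1, 2, 3; the maximum is 3.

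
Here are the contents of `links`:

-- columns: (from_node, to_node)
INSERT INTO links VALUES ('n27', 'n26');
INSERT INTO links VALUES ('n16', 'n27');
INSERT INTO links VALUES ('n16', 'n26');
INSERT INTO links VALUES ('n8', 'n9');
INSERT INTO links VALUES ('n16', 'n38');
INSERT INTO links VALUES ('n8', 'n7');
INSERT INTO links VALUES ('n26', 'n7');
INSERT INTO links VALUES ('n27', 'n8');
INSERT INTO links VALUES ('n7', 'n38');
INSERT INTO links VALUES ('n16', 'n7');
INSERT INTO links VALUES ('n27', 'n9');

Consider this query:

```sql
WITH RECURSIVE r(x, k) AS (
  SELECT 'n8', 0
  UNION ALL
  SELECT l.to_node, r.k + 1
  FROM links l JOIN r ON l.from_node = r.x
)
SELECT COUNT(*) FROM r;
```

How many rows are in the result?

4

Base: (n8, k=0).
Iteration 1: edges from {n8} -> (n7, k=1), (n9, k=1).
Iteration 2: edges from {n7,n9} -> (n38, k=2).
Iteration 3: no outgoing edges from {n38}; recursion stops.
Total rows emitted: 4.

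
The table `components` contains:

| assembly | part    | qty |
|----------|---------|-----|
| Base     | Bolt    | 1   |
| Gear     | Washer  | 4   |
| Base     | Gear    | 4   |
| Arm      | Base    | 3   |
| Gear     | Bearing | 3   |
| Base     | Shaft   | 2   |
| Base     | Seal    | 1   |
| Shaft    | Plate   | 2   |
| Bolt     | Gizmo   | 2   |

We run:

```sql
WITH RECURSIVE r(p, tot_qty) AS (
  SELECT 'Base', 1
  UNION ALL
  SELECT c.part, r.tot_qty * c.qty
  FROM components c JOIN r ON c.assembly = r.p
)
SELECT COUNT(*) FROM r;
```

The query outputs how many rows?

Base: (Base, tot_qty=1).
Iteration 1: components of {Base} -> Bolt = 1*1 = 1, Gear = 1*4 = 4, Seal = 1*1 = 1, Shaft = 1*2 = 2.
Iteration 2: components of {Bolt,Gear,Seal,Shaft} -> Bearing = 4*3 = 12, Gizmo = 1*2 = 2, Plate = 2*2 = 4, Washer = 4*4 = 16.
Iteration 3: no further components; recursion stops.
Total rows emitted: 9.

9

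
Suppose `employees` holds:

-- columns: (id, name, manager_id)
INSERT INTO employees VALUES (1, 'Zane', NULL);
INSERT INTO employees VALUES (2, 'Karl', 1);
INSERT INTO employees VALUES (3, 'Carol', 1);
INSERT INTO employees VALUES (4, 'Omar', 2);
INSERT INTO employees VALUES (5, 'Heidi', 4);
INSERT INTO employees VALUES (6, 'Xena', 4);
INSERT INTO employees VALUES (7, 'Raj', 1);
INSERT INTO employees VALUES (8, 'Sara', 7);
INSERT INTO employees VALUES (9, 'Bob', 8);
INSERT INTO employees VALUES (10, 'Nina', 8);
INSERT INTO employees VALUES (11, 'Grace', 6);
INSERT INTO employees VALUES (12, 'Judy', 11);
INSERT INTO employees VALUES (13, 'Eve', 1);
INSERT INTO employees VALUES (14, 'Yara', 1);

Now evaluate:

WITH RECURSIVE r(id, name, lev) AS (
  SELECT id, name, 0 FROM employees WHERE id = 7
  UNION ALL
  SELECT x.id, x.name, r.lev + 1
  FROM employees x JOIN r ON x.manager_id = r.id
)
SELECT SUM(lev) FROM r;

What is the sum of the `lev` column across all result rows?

5

Base: id=7 (Raj) at lev 0.
Iteration 1: rows with manager_id in {7} -> Sara (id 8, lev 1).
Iteration 2: rows with manager_id in {8} -> Bob (id 9, lev 2), Nina (id 10, lev 2).
Iteration 3: no rows with manager_id in {9,10}; recursion stops.
SUM(lev) = 0 + 1 + 2 + 2 = 5.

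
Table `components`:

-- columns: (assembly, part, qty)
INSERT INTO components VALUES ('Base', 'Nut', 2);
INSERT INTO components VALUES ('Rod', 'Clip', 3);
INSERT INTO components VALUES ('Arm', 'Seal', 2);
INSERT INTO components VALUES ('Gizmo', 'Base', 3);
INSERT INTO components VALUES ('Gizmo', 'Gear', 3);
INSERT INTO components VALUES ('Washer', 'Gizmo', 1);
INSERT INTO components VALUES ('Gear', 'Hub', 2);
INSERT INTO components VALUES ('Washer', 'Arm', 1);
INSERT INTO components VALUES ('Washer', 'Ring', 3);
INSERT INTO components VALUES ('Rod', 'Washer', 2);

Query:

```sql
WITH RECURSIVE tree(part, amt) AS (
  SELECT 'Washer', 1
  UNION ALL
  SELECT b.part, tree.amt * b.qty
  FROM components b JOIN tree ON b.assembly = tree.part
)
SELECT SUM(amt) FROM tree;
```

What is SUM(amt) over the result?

Base: (Washer, amt=1).
Iteration 1: components of {Washer} -> Arm = 1*1 = 1, Gizmo = 1*1 = 1, Ring = 1*3 = 3.
Iteration 2: components of {Arm,Gizmo,Ring} -> Base = 1*3 = 3, Gear = 1*3 = 3, Seal = 1*2 = 2.
Iteration 3: components of {Base,Gear,Seal} -> Hub = 3*2 = 6, Nut = 3*2 = 6.
Iteration 4: no further components; recursion stops.
SUM(amt) = 1 + 1 + 1 + 3 + 3 + 3 + 2 + 6 + 6 = 26.

26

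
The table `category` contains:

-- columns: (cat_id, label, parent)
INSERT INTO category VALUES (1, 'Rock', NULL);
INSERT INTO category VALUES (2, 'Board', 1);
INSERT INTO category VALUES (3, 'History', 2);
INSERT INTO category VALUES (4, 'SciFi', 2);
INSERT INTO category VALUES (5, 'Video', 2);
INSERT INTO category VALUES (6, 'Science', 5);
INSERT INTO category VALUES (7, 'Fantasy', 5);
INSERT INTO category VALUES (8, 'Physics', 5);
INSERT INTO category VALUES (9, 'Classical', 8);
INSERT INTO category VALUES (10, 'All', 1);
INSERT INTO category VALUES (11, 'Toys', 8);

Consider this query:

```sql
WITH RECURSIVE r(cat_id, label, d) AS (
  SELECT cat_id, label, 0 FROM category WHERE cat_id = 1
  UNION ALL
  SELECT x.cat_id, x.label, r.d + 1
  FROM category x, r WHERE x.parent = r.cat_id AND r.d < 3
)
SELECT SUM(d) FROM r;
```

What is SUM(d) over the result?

Base: cat_id=1 (Rock) at d 0.
Iteration 1: rows with parent in {1} -> Board (id 2, d 1), All (id 10, d 1).
Iteration 2: rows with parent in {2,10} -> History (id 3, d 2), SciFi (id 4, d 2), Video (id 5, d 2).
Iteration 3: rows with parent in {3,4,5} -> Science (id 6, d 3), Fantasy (id 7, d 3), Physics (id 8, d 3).
Iteration 4: d < 3 fails for all current rows; recursion stops.
SUM(d) = 0 + 1 + 1 + 2 + 2 + 2 + 3 + 3 + 3 = 17.

17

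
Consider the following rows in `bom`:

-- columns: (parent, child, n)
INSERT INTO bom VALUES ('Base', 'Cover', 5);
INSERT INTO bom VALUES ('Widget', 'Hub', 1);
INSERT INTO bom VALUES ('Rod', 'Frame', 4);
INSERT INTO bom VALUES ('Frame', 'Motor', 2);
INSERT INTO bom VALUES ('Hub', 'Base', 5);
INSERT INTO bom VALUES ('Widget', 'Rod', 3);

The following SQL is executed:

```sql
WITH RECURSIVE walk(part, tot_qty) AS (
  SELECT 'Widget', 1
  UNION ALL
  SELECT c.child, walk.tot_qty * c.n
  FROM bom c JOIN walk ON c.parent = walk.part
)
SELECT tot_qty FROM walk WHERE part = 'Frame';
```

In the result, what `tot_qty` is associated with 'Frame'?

12

Base: (Widget, tot_qty=1).
Iteration 1: components of {Widget} -> Hub = 1*1 = 1, Rod = 1*3 = 3.
Iteration 2: components of {Hub,Rod} -> Base = 1*5 = 5, Frame = 3*4 = 12.
Iteration 3: components of {Base,Frame} -> Cover = 5*5 = 25, Motor = 12*2 = 24.
Iteration 4: no further components; recursion stops.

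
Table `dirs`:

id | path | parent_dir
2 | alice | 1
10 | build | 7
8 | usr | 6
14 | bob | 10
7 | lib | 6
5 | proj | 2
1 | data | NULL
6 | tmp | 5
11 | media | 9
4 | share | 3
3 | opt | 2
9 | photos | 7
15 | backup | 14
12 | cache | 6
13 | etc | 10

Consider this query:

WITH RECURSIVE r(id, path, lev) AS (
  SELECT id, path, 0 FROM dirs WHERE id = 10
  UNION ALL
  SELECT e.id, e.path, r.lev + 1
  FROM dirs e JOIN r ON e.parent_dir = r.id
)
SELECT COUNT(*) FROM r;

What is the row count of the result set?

4

Base: id=10 (build) at lev 0.
Iteration 1: rows with parent_dir in {10} -> etc (id 13, lev 1), bob (id 14, lev 1).
Iteration 2: rows with parent_dir in {13,14} -> backup (id 15, lev 2).
Iteration 3: no rows with parent_dir in {15}; recursion stops.
Total rows emitted: 4.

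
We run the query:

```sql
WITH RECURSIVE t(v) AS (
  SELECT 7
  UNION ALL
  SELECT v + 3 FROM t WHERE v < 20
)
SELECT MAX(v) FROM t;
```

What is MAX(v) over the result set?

Base: v=7.
Iteration 1: 7 < 20 holds -> v = 7 + 3 = 10.
Iteration 2: 10 < 20 holds -> v = 10 + 3 = 13.
Iteration 3: 13 < 20 holds -> v = 13 + 3 = 16.
Iteration 4: 16 < 20 holds -> v = 16 + 3 = 19.
Iteration 5: 19 < 20 holds -> v = 19 + 3 = 22.
Iteration 6: 22 < 20 fails; recursion stops.
v values: 7, 10, 13, 16, 19, 22; the maximum is 22.

22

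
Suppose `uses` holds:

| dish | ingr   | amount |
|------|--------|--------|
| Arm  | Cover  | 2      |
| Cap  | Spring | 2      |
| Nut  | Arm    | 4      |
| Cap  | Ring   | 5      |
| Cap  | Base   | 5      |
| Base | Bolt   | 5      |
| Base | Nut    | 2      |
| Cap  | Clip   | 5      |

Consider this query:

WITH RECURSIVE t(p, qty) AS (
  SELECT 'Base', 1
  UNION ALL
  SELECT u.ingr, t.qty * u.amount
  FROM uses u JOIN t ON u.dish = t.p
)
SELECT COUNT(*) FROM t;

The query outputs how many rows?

Base: (Base, qty=1).
Iteration 1: components of {Base} -> Bolt = 1*5 = 5, Nut = 1*2 = 2.
Iteration 2: components of {Bolt,Nut} -> Arm = 2*4 = 8.
Iteration 3: components of {Arm} -> Cover = 8*2 = 16.
Iteration 4: no further components; recursion stops.
Total rows emitted: 5.

5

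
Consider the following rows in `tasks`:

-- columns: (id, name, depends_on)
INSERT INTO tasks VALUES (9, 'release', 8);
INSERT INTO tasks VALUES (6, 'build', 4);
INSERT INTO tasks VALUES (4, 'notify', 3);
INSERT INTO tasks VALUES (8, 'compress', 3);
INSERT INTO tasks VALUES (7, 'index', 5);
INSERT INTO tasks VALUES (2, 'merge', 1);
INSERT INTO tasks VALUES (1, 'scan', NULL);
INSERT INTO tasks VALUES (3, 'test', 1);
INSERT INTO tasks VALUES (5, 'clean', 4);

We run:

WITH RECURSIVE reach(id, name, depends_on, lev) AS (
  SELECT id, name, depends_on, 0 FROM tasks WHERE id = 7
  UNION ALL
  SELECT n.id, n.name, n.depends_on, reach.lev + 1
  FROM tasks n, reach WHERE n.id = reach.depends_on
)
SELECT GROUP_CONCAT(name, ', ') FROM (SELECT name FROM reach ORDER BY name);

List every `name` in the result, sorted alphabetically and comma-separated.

clean, index, notify, scan, test

Base: id=7 (index), depends_on=5, lev 0.
Iteration 1: join on id=5 -> clean (id 5, depends_on=4, lev 1).
Iteration 2: join on id=4 -> notify (id 4, depends_on=3, lev 2).
Iteration 3: join on id=3 -> test (id 3, depends_on=1, lev 3).
Iteration 4: join on id=1 -> scan (id 1, depends_on=NULL, lev 4).
Iteration 5: depends_on is NULL; no match; recursion stops.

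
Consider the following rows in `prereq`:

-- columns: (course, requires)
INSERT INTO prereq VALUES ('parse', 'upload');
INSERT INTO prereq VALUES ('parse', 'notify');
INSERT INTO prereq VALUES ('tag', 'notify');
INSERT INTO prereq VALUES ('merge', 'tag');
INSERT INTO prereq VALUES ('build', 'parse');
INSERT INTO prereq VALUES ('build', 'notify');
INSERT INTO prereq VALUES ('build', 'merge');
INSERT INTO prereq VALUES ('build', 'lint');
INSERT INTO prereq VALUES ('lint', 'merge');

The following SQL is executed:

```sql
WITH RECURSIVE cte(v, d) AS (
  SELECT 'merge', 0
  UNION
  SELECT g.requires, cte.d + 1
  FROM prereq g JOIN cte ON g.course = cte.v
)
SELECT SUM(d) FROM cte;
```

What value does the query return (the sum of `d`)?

Base: (merge, d=0).
Iteration 1: edges from {merge} -> (tag, d=1).
Iteration 2: edges from {tag} -> (notify, d=2).
Iteration 3: no outgoing edges from {notify}; recursion stops.
SUM(d) = 0 + 1 + 2 = 3.

3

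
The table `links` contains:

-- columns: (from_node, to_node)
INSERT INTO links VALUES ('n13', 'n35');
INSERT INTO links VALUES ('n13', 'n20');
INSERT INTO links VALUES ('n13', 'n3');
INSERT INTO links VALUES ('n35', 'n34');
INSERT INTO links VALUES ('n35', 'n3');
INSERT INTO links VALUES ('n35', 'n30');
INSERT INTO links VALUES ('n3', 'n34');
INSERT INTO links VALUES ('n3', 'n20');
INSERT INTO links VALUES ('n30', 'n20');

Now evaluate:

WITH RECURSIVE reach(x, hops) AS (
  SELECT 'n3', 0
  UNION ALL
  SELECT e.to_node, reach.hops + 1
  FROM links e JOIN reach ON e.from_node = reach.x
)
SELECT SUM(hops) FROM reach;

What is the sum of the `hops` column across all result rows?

2

Base: (n3, hops=0).
Iteration 1: edges from {n3} -> (n20, hops=1), (n34, hops=1).
Iteration 2: no outgoing edges from {n20,n34}; recursion stops.
SUM(hops) = 0 + 1 + 1 = 2.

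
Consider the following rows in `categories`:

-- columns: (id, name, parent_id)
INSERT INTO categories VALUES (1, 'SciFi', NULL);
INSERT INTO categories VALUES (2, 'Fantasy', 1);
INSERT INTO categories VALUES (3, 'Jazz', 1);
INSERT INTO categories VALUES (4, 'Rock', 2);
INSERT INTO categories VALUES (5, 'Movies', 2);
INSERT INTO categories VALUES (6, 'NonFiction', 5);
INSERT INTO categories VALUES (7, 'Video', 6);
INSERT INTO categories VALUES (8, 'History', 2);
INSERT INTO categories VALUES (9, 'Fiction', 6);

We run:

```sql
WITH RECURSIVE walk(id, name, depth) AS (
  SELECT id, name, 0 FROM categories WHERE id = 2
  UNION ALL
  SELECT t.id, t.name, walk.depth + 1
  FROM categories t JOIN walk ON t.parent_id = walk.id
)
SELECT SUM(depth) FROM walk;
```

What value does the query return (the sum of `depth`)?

11

Base: id=2 (Fantasy) at depth 0.
Iteration 1: rows with parent_id in {2} -> Rock (id 4, depth 1), Movies (id 5, depth 1), History (id 8, depth 1).
Iteration 2: rows with parent_id in {4,5,8} -> NonFiction (id 6, depth 2).
Iteration 3: rows with parent_id in {6} -> Video (id 7, depth 3), Fiction (id 9, depth 3).
Iteration 4: no rows with parent_id in {7,9}; recursion stops.
SUM(depth) = 0 + 1 + 1 + 1 + 2 + 3 + 3 = 11.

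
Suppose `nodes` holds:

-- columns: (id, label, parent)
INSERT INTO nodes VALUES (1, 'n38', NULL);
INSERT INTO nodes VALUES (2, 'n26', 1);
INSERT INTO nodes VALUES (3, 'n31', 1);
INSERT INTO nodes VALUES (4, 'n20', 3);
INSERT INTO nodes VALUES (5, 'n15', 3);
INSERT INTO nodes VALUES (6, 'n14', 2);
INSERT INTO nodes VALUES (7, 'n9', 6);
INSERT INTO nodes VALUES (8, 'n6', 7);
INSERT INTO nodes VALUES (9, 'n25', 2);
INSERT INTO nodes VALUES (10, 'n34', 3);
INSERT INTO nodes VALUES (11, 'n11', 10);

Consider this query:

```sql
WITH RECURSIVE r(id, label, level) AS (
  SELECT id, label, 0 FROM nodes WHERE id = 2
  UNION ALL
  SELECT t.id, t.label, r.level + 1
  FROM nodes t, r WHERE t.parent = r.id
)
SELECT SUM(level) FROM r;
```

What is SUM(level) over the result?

7

Base: id=2 (n26) at level 0.
Iteration 1: rows with parent in {2} -> n14 (id 6, level 1), n25 (id 9, level 1).
Iteration 2: rows with parent in {6,9} -> n9 (id 7, level 2).
Iteration 3: rows with parent in {7} -> n6 (id 8, level 3).
Iteration 4: no rows with parent in {8}; recursion stops.
SUM(level) = 0 + 1 + 1 + 2 + 3 = 7.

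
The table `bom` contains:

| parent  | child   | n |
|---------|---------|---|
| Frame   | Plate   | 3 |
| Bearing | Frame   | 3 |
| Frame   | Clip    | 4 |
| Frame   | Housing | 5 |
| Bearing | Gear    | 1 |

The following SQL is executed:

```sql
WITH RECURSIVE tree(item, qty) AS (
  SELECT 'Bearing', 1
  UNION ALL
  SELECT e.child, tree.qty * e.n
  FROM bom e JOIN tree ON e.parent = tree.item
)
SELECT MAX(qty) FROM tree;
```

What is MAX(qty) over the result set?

15

Base: (Bearing, qty=1).
Iteration 1: components of {Bearing} -> Frame = 1*3 = 3, Gear = 1*1 = 1.
Iteration 2: components of {Frame,Gear} -> Clip = 3*4 = 12, Housing = 3*5 = 15, Plate = 3*3 = 9.
Iteration 3: no further components; recursion stops.
qty values: 1, 3, 1, 12, 9, 15; the maximum is 15.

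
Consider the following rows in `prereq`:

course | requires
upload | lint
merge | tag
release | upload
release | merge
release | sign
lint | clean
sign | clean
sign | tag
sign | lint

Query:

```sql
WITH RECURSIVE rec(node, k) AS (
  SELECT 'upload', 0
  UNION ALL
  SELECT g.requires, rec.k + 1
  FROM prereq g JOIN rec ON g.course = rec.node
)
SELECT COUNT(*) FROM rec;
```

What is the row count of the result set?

3

Base: (upload, k=0).
Iteration 1: edges from {upload} -> (lint, k=1).
Iteration 2: edges from {lint} -> (clean, k=2).
Iteration 3: no outgoing edges from {clean}; recursion stops.
Total rows emitted: 3.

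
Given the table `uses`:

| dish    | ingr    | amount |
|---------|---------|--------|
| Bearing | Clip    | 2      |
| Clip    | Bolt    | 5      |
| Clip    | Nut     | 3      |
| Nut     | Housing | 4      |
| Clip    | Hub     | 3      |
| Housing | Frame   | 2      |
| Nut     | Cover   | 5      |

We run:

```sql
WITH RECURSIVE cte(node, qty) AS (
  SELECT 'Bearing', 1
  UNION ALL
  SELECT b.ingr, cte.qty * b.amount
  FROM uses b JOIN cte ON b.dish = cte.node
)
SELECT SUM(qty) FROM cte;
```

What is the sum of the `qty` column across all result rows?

127

Base: (Bearing, qty=1).
Iteration 1: components of {Bearing} -> Clip = 1*2 = 2.
Iteration 2: components of {Clip} -> Bolt = 2*5 = 10, Hub = 2*3 = 6, Nut = 2*3 = 6.
Iteration 3: components of {Bolt,Hub,Nut} -> Cover = 6*5 = 30, Housing = 6*4 = 24.
Iteration 4: components of {Cover,Housing} -> Frame = 24*2 = 48.
Iteration 5: no further components; recursion stops.
SUM(qty) = 1 + 2 + 10 + 6 + 6 + 24 + 30 + 48 = 127.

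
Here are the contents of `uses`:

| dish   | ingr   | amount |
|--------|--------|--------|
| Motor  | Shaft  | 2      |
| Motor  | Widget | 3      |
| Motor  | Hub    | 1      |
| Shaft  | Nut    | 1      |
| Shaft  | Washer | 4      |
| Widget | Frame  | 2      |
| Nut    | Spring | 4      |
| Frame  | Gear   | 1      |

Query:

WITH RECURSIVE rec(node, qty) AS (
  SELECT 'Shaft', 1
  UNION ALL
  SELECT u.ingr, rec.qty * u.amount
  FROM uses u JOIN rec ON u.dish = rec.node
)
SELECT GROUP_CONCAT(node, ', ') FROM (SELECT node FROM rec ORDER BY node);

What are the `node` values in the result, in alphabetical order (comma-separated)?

Base: (Shaft, qty=1).
Iteration 1: components of {Shaft} -> Nut = 1*1 = 1, Washer = 1*4 = 4.
Iteration 2: components of {Nut,Washer} -> Spring = 1*4 = 4.
Iteration 3: no further components; recursion stops.

Nut, Shaft, Spring, Washer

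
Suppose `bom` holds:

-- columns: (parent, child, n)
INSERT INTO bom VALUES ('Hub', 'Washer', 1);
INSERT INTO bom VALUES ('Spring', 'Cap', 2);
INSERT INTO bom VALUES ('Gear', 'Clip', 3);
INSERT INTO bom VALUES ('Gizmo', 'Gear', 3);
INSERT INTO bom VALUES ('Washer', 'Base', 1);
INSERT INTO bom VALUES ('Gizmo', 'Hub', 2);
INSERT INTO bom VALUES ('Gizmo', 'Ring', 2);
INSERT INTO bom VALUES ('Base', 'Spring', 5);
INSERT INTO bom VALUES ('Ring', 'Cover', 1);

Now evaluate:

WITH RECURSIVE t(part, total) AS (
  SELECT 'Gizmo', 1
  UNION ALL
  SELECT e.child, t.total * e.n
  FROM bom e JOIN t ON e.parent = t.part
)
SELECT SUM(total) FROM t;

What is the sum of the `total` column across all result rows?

Base: (Gizmo, total=1).
Iteration 1: components of {Gizmo} -> Gear = 1*3 = 3, Hub = 1*2 = 2, Ring = 1*2 = 2.
Iteration 2: components of {Gear,Hub,Ring} -> Clip = 3*3 = 9, Cover = 2*1 = 2, Washer = 2*1 = 2.
Iteration 3: components of {Clip,Cover,Washer} -> Base = 2*1 = 2.
Iteration 4: components of {Base} -> Spring = 2*5 = 10.
Iteration 5: components of {Spring} -> Cap = 10*2 = 20.
Iteration 6: no further components; recursion stops.
SUM(total) = 1 + 3 + 2 + 2 + 9 + 2 + 2 + 2 + 10 + 20 = 53.

53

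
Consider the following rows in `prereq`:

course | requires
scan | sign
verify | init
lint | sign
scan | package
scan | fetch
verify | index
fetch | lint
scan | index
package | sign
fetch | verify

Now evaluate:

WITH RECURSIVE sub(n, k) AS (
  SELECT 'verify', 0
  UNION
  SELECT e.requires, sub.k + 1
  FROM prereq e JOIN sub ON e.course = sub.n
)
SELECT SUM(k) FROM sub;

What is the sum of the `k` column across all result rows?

2

Base: (verify, k=0).
Iteration 1: edges from {verify} -> (index, k=1), (init, k=1).
Iteration 2: no outgoing edges from {index,init}; recursion stops.
SUM(k) = 0 + 1 + 1 = 2.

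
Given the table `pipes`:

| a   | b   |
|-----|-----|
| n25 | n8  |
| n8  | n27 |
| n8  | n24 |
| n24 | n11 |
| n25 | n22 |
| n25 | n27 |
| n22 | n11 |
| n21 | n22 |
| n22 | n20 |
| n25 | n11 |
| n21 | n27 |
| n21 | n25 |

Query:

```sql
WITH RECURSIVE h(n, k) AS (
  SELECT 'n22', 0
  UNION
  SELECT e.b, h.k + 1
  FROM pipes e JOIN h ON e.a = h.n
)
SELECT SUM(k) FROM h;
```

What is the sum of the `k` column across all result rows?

Base: (n22, k=0).
Iteration 1: edges from {n22} -> (n11, k=1), (n20, k=1).
Iteration 2: no outgoing edges from {n11,n20}; recursion stops.
SUM(k) = 0 + 1 + 1 = 2.

2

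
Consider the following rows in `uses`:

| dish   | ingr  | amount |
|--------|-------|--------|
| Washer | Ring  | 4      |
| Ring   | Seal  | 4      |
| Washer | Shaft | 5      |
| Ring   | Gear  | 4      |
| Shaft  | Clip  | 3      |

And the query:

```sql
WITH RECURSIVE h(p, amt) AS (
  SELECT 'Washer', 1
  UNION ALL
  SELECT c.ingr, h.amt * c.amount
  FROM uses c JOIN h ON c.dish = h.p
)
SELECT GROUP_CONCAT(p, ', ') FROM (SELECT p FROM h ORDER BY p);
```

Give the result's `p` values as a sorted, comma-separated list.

Clip, Gear, Ring, Seal, Shaft, Washer

Base: (Washer, amt=1).
Iteration 1: components of {Washer} -> Ring = 1*4 = 4, Shaft = 1*5 = 5.
Iteration 2: components of {Ring,Shaft} -> Clip = 5*3 = 15, Gear = 4*4 = 16, Seal = 4*4 = 16.
Iteration 3: no further components; recursion stops.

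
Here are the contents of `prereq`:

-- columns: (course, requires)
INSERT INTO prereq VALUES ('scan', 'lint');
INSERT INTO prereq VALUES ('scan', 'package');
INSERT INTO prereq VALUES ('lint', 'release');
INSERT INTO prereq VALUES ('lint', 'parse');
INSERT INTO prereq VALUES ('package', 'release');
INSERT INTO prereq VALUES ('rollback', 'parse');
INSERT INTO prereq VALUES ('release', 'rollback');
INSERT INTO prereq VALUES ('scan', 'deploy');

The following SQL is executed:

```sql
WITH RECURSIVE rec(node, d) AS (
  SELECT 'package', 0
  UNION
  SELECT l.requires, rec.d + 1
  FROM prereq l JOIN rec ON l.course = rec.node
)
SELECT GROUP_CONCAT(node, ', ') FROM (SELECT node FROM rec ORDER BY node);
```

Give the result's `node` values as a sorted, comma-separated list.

Base: (package, d=0).
Iteration 1: edges from {package} -> (release, d=1).
Iteration 2: edges from {release} -> (rollback, d=2).
Iteration 3: edges from {rollback} -> (parse, d=3).
Iteration 4: no outgoing edges from {parse}; recursion stops.

package, parse, release, rollback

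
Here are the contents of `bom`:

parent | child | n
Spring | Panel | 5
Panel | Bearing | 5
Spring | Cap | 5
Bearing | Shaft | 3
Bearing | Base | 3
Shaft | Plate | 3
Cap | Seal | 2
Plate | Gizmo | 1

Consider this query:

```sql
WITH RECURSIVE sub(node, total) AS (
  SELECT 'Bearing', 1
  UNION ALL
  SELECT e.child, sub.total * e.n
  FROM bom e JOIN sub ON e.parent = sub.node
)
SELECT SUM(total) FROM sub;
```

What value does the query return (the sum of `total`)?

25

Base: (Bearing, total=1).
Iteration 1: components of {Bearing} -> Base = 1*3 = 3, Shaft = 1*3 = 3.
Iteration 2: components of {Base,Shaft} -> Plate = 3*3 = 9.
Iteration 3: components of {Plate} -> Gizmo = 9*1 = 9.
Iteration 4: no further components; recursion stops.
SUM(total) = 1 + 3 + 3 + 9 + 9 = 25.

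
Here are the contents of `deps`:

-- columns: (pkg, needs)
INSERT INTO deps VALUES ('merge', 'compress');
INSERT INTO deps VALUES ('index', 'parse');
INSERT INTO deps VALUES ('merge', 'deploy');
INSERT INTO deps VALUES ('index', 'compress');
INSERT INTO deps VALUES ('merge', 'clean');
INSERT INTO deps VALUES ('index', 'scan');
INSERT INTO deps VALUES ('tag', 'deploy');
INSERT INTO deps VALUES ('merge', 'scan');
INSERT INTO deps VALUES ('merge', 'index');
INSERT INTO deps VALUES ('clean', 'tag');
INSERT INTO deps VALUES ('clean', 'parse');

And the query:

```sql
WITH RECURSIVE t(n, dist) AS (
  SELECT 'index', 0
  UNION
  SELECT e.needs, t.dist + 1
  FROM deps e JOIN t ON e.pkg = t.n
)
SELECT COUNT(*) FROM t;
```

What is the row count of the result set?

Base: (index, dist=0).
Iteration 1: edges from {index} -> (compress, dist=1), (parse, dist=1), (scan, dist=1).
Iteration 2: no outgoing edges from {compress,parse,scan}; recursion stops.
Total rows emitted: 4.

4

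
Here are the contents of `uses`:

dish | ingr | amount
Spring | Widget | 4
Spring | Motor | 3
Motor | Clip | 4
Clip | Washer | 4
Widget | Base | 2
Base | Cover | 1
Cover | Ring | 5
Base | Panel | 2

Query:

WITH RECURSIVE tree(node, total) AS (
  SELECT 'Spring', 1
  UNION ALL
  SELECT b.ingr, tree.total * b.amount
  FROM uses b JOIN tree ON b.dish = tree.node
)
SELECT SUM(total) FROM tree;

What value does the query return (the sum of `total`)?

140

Base: (Spring, total=1).
Iteration 1: components of {Spring} -> Motor = 1*3 = 3, Widget = 1*4 = 4.
Iteration 2: components of {Motor,Widget} -> Base = 4*2 = 8, Clip = 3*4 = 12.
Iteration 3: components of {Base,Clip} -> Cover = 8*1 = 8, Panel = 8*2 = 16, Washer = 12*4 = 48.
Iteration 4: components of {Cover,Panel,Washer} -> Ring = 8*5 = 40.
Iteration 5: no further components; recursion stops.
SUM(total) = 1 + 4 + 3 + 8 + 12 + 8 + 16 + 48 + 40 = 140.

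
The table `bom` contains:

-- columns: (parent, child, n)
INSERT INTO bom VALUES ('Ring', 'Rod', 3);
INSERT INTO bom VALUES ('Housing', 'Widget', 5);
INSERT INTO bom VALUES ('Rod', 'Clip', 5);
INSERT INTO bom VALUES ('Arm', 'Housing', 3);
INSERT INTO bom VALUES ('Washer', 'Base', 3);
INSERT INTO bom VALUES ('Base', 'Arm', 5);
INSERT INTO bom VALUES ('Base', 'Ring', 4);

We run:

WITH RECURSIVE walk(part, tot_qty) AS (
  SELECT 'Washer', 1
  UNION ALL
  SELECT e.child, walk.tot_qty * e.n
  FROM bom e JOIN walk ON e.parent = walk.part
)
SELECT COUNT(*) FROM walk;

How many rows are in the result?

8

Base: (Washer, tot_qty=1).
Iteration 1: components of {Washer} -> Base = 1*3 = 3.
Iteration 2: components of {Base} -> Arm = 3*5 = 15, Ring = 3*4 = 12.
Iteration 3: components of {Arm,Ring} -> Housing = 15*3 = 45, Rod = 12*3 = 36.
Iteration 4: components of {Housing,Rod} -> Clip = 36*5 = 180, Widget = 45*5 = 225.
Iteration 5: no further components; recursion stops.
Total rows emitted: 8.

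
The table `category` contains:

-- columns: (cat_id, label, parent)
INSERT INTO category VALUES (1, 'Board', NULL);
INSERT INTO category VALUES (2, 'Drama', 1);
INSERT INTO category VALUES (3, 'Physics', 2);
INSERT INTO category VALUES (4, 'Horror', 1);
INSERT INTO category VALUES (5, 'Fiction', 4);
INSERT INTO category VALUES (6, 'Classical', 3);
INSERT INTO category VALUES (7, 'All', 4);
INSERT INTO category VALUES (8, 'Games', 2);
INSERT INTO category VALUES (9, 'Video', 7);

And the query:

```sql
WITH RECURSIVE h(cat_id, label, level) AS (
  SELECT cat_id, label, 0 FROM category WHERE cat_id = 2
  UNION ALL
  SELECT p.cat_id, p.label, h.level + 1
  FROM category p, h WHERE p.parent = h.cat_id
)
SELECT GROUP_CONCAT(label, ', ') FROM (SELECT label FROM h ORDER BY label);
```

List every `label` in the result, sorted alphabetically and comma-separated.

Classical, Drama, Games, Physics

Base: cat_id=2 (Drama) at level 0.
Iteration 1: rows with parent in {2} -> Physics (id 3, level 1), Games (id 8, level 1).
Iteration 2: rows with parent in {3,8} -> Classical (id 6, level 2).
Iteration 3: no rows with parent in {6}; recursion stops.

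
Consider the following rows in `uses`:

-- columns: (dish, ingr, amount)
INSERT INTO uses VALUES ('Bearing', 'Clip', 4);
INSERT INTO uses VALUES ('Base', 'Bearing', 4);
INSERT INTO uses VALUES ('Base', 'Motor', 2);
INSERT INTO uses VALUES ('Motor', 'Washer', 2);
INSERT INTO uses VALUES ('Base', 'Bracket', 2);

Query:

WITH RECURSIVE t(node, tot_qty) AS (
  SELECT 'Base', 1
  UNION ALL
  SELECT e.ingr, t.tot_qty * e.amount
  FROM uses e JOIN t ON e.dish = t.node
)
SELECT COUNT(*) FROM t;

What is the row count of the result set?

6

Base: (Base, tot_qty=1).
Iteration 1: components of {Base} -> Bearing = 1*4 = 4, Bracket = 1*2 = 2, Motor = 1*2 = 2.
Iteration 2: components of {Bearing,Bracket,Motor} -> Clip = 4*4 = 16, Washer = 2*2 = 4.
Iteration 3: no further components; recursion stops.
Total rows emitted: 6.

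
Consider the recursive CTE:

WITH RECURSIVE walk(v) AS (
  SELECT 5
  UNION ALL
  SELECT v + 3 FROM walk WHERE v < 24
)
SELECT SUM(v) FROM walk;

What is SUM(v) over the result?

Base: v=5.
Iteration 1: 5 < 24 holds -> v = 5 + 3 = 8.
Iteration 2: 8 < 24 holds -> v = 8 + 3 = 11.
Iteration 3: 11 < 24 holds -> v = 11 + 3 = 14.
Iteration 4: 14 < 24 holds -> v = 14 + 3 = 17.
Iteration 5: 17 < 24 holds -> v = 17 + 3 = 20.
Iteration 6: 20 < 24 holds -> v = 20 + 3 = 23.
Iteration 7: 23 < 24 holds -> v = 23 + 3 = 26.
Iteration 8: 26 < 24 fails; recursion stops.
SUM(v) = 5 + 8 + 11 + 14 + 17 + 20 + 23 + 26 = 124.

124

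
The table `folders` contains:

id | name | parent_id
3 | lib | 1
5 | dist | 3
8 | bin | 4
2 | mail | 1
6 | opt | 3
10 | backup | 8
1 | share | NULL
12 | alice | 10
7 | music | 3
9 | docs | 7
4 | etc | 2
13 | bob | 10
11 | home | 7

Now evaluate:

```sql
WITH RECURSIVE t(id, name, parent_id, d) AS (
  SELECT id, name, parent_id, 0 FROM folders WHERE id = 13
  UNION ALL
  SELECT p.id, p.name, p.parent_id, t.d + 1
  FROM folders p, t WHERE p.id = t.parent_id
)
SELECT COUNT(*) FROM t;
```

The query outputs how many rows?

Base: id=13 (bob), parent_id=10, d 0.
Iteration 1: join on id=10 -> backup (id 10, parent_id=8, d 1).
Iteration 2: join on id=8 -> bin (id 8, parent_id=4, d 2).
Iteration 3: join on id=4 -> etc (id 4, parent_id=2, d 3).
Iteration 4: join on id=2 -> mail (id 2, parent_id=1, d 4).
Iteration 5: join on id=1 -> share (id 1, parent_id=NULL, d 5).
Iteration 6: parent_id is NULL; no match; recursion stops.
Total rows emitted: 6.

6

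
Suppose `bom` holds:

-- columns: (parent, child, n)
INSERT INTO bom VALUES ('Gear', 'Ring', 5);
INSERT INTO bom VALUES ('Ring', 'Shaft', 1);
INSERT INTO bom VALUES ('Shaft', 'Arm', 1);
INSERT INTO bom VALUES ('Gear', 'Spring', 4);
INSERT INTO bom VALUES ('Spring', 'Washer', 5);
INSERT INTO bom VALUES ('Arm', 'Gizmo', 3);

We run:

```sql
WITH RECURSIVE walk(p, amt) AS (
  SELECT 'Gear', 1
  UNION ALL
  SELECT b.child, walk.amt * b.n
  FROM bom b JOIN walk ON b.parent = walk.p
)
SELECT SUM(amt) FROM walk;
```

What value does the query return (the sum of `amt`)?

55

Base: (Gear, amt=1).
Iteration 1: components of {Gear} -> Ring = 1*5 = 5, Spring = 1*4 = 4.
Iteration 2: components of {Ring,Spring} -> Shaft = 5*1 = 5, Washer = 4*5 = 20.
Iteration 3: components of {Shaft,Washer} -> Arm = 5*1 = 5.
Iteration 4: components of {Arm} -> Gizmo = 5*3 = 15.
Iteration 5: no further components; recursion stops.
SUM(amt) = 1 + 5 + 4 + 5 + 20 + 5 + 15 = 55.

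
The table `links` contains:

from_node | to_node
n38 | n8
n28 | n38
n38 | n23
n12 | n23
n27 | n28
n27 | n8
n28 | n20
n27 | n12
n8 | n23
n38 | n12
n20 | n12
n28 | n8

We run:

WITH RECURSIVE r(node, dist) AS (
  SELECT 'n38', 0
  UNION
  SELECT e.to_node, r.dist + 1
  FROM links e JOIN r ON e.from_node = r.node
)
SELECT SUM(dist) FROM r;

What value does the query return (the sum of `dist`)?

5

Base: (n38, dist=0).
Iteration 1: edges from {n38} -> (n12, dist=1), (n23, dist=1), (n8, dist=1).
Iteration 2: edges from {n12,n23,n8} -> (n23, dist=2). [UNION drops 1 duplicate row(s)]
Iteration 3: no outgoing edges from {n23}; recursion stops.
SUM(dist) = 0 + 1 + 1 + 1 + 2 = 5.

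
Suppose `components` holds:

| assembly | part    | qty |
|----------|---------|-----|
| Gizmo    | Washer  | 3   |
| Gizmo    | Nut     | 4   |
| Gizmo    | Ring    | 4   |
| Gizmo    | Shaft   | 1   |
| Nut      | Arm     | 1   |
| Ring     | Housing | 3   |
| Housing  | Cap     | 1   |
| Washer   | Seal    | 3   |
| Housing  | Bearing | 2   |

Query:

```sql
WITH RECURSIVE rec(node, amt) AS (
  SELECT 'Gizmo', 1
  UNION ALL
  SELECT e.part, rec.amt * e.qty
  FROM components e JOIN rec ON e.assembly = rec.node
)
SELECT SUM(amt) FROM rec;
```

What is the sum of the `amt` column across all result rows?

Base: (Gizmo, amt=1).
Iteration 1: components of {Gizmo} -> Nut = 1*4 = 4, Ring = 1*4 = 4, Shaft = 1*1 = 1, Washer = 1*3 = 3.
Iteration 2: components of {Nut,Ring,Shaft,Washer} -> Arm = 4*1 = 4, Housing = 4*3 = 12, Seal = 3*3 = 9.
Iteration 3: components of {Arm,Housing,Seal} -> Bearing = 12*2 = 24, Cap = 12*1 = 12.
Iteration 4: no further components; recursion stops.
SUM(amt) = 1 + 3 + 4 + 4 + 1 + 9 + 4 + 12 + 12 + 24 = 74.

74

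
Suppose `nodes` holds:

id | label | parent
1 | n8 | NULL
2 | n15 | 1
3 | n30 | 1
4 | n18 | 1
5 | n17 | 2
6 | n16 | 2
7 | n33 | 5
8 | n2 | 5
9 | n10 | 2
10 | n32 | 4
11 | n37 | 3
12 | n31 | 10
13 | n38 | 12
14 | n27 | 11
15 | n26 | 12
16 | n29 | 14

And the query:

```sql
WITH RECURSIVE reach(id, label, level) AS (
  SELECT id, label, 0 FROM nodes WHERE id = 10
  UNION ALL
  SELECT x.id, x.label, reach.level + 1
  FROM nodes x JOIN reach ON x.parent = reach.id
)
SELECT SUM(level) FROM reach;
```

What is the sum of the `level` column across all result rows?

5

Base: id=10 (n32) at level 0.
Iteration 1: rows with parent in {10} -> n31 (id 12, level 1).
Iteration 2: rows with parent in {12} -> n38 (id 13, level 2), n26 (id 15, level 2).
Iteration 3: no rows with parent in {13,15}; recursion stops.
SUM(level) = 0 + 1 + 2 + 2 = 5.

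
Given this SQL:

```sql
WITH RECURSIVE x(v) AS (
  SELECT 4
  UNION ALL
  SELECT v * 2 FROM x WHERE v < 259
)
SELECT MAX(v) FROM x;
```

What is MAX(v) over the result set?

Base: v=4.
Iteration 1: 4 < 259 holds -> v = 4 * 2 = 8.
Iteration 2: 8 < 259 holds -> v = 8 * 2 = 16.
Iteration 3: 16 < 259 holds -> v = 16 * 2 = 32.
Iteration 4: 32 < 259 holds -> v = 32 * 2 = 64.
Iteration 5: 64 < 259 holds -> v = 64 * 2 = 128.
Iteration 6: 128 < 259 holds -> v = 128 * 2 = 256.
Iteration 7: 256 < 259 holds -> v = 256 * 2 = 512.
Iteration 8: 512 < 259 fails; recursion stops.
v values: 4, 8, 16, 32, 64, 128, 256, 512; the maximum is 512.

512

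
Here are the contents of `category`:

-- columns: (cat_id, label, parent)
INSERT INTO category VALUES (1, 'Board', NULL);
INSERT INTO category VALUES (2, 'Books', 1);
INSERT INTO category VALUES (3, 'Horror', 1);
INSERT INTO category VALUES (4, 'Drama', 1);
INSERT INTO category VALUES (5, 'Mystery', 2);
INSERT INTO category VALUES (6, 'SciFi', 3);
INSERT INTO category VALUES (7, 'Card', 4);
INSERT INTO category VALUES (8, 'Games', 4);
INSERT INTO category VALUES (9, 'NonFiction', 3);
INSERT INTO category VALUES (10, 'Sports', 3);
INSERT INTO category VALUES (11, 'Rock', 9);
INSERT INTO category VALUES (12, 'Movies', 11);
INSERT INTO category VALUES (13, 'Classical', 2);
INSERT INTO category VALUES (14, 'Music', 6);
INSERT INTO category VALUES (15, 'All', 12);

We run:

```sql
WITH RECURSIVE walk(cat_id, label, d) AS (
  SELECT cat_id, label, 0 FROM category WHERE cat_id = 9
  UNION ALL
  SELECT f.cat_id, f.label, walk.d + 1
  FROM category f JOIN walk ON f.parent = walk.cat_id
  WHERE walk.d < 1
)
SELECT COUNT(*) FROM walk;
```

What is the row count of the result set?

Base: cat_id=9 (NonFiction) at d 0.
Iteration 1: rows with parent in {9} -> Rock (id 11, d 1).
Iteration 2: d < 1 fails for all current rows; recursion stops.
Total rows emitted: 2.

2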